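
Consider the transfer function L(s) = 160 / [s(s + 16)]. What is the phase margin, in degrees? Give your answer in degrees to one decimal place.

Gain crossover: |L(jω)| = 1 at ω ≈ 8.77 rad/s.
∠L(j8.77) = −90° − arctan(8.77/16) ≈ -118.73°
PM = 180° + (-118.73°) = 61.27°

61.3°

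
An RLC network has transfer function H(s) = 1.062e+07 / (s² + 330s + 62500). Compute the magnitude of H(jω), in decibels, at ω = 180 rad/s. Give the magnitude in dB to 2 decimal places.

|(j180)² + 330(j180) + 62500| = |30100 + j59400| = 6.659e+04
|H(j180)| = 1.062e+07 / 6.659e+04 = 159.48
20 log₁₀(159.48) = 44.054 dB

44.05 dB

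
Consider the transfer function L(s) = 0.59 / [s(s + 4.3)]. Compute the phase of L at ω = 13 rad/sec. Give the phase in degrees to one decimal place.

-161.7°

∠(j13 + 4.3) = arctan(13/4.3) = 71.70°
∠(j13) = 90.00°
∠L(j13) = − (71.70° + 90.00°) = -161.70°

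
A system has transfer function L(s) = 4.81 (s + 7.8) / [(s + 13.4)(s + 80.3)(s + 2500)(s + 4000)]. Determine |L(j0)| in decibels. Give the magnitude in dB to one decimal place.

L(0) = 4.81 × 7.8 / (13.4 × 80.3 × 2500 × 4000) = 3.4867e-09
20 log₁₀(3.4867e-09) = -169.15 dB

-169.2 dB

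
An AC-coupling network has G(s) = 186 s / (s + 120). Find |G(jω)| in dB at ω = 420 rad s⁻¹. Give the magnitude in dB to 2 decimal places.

|j420| = 420
|j420 + 120| = √(420² + 120²) = 436.8
|G(j420)| = 186 × 420 / 436.8 = 178.84
20 log₁₀(178.84) = 45.049 dB

45.05 dB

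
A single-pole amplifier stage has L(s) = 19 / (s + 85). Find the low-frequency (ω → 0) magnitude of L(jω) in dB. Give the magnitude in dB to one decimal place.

-13.0 dB

L(0) = 19 / 85 = 0.22353
20 log₁₀(0.22353) = -13.01 dB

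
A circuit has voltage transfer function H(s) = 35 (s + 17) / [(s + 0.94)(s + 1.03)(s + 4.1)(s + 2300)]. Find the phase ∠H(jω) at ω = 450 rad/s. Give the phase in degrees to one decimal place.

-192.5°

∠(j450 + 17) = arctan(450/17) = 87.84°
∠(j450 + 0.94) = arctan(450/0.94) = 89.88°
∠(j450 + 1.03) = arctan(450/1.03) = 89.87°
∠(j450 + 4.1) = arctan(450/4.1) = 89.48°
∠(j450 + 2300) = arctan(450/2300) = 11.07°
∠H(j450) = 87.84° − (89.88° + 89.87° + 89.48° + 11.07°) = -192.46°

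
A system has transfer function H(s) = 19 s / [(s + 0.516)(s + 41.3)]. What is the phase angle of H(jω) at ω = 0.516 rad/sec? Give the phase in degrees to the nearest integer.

∠(j0.516) = 90.00°
∠(j0.516 + 0.516) = arctan(0.516/0.516) = 45.00°
∠(j0.516 + 41.3) = arctan(0.516/41.3) = 0.72°
∠H(j0.516) = 90.00° − (45.00° + 0.72°) = 44.28°

44°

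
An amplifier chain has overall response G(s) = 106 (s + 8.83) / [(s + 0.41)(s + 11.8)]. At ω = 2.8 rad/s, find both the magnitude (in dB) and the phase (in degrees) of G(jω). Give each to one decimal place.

|j2.8 + 8.83| = √(2.8² + 8.83²) = 9.263
|j2.8 + 0.41| = √(2.8² + 0.41²) = 2.83
|j2.8 + 11.8| = √(2.8² + 11.8²) = 12.13
|G(j2.8)| = 106 × 9.263 / (2.83 × 12.13) = 28.611
20 log₁₀(28.611) = 29.13 dB
∠(j2.8 + 8.83) = arctan(2.8/8.83) = 17.59°
∠(j2.8 + 0.41) = arctan(2.8/0.41) = 81.67°
∠(j2.8 + 11.8) = arctan(2.8/11.8) = 13.35°
∠G(j2.8) = 17.59° − (81.67° + 13.35°) = -77.42°

|G| = 29.1 dB, ∠G = -77.4°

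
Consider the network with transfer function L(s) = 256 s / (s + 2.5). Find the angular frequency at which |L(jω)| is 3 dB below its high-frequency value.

2.5 rad/sec

For a single-pole high-pass, the −3 dB point is at the pole: ω = 2.5 rad/sec.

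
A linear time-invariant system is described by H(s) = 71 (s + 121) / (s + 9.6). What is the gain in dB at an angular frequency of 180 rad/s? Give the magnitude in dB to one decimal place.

|j180 + 121| = √(180² + 121²) = 216.9
|j180 + 9.6| = √(180² + 9.6²) = 180.3
|H(j180)| = 71 × 216.9 / 180.3 = 85.429
20 log₁₀(85.429) = 38.63 dB

38.6 dB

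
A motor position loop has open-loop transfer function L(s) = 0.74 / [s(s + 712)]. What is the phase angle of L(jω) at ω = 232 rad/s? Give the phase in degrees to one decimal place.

-108.0°

∠(j232 + 712) = arctan(232/712) = 18.05°
∠(j232) = 90.00°
∠L(j232) = − (18.05° + 90.00°) = -108.05°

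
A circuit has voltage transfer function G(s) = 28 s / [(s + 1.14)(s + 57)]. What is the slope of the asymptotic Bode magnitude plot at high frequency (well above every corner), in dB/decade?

With 1 zero and 2 poles, the high-frequency asymptotic slope is 20 × (1 − 2) = -20 dB/decade.

-20 dB/decade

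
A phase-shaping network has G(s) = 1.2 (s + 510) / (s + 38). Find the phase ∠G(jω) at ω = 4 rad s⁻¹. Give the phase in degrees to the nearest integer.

∠(j4 + 510) = arctan(4/510) = 0.45°
∠(j4 + 38) = arctan(4/38) = 6.01°
∠G(j4) = 0.45° − 6.01° = -5.56°

-6 deg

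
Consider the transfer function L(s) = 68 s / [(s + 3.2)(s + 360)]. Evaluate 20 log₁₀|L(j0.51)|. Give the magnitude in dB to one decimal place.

-30.5 dB

|j0.51| = 0.51
|j0.51 + 3.2| = √(0.51² + 3.2²) = 3.24
|j0.51 + 360| = √(0.51² + 360²) = 360
|L(j0.51)| = 68 × 0.51 / (3.24 × 360) = 0.029729
20 log₁₀(0.029729) = -30.54 dB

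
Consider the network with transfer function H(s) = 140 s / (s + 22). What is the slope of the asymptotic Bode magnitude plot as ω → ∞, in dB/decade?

0 dB/decade

With 1 zero and 1 pole, the high-frequency asymptotic slope is 20 × (1 − 1) = 0 dB/decade.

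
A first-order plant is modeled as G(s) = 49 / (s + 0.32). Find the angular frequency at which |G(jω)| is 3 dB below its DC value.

0.32 rad/s

For a single-pole low-pass, the −3 dB point is at the pole: ω = 0.32 rad/s.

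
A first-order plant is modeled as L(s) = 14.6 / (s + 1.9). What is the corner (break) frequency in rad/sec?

The single real pole at s = −1.9 gives a corner at ω = 1.9 rad/sec.

1.9 rad/sec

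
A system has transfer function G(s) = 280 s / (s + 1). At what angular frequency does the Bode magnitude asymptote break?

1 rad/s

The single real pole at s = −1 gives a corner at ω = 1 rad/s.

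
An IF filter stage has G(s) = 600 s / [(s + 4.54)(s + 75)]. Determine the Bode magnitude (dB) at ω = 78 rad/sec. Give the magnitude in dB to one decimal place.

14.9 dB

|j78| = 78
|j78 + 4.54| = √(78² + 4.54²) = 78.13
|j78 + 75| = √(78² + 75²) = 108.2
|G(j78)| = 600 × 78 / (78.13 × 108.2) = 5.5355
20 log₁₀(5.5355) = 14.86 dB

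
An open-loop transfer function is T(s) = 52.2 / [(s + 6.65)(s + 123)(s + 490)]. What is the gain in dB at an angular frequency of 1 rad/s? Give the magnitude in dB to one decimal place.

|j1 + 6.65| = √(1² + 6.65²) = 6.725
|j1 + 123| = √(1² + 123²) = 123
|j1 + 490| = √(1² + 490²) = 490
|T(j1)| = 52.2 / (6.725 × 123 × 490) = 0.00012879
20 log₁₀(0.00012879) = -77.80 dB

-77.8 dB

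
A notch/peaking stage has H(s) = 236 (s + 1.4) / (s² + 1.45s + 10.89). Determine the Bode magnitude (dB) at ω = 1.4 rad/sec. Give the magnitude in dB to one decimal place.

|j1.4 + 1.4| = √(1.4² + 1.4²) = 1.98
|(j1.4)² + 1.45(j1.4) + 10.89| = |8.93 + j2.03| = 9.158
|H(j1.4)| = 236 × 1.98 / 9.158 = 51.023
20 log₁₀(51.023) = 34.16 dB

34.2 dB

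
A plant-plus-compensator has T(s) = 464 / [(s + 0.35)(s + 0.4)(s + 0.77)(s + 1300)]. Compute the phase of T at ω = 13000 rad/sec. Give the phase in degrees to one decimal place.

∠(j13000 + 0.35) = arctan(13000/0.35) = 90.00°
∠(j13000 + 0.4) = arctan(13000/0.4) = 90.00°
∠(j13000 + 0.77) = arctan(13000/0.77) = 90.00°
∠(j13000 + 1300) = arctan(13000/1300) = 84.29°
∠T(j13000) = − (90.00° + 90.00° + 90.00° + 84.29°) = -354.28°

-354.3°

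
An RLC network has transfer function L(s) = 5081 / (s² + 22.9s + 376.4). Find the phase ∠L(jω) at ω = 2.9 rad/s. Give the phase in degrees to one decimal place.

-10.2 deg

∠[(j2.9)² + 22.9(j2.9) + 376.4] = ∠[367.99 + j66.41] = 10.23°
∠L(j2.9) = −10.23° = -10.23°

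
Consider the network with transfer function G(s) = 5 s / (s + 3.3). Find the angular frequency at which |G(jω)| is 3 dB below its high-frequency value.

3.3 rad/s

For a single-pole high-pass, the −3 dB point is at the pole: ω = 3.3 rad/s.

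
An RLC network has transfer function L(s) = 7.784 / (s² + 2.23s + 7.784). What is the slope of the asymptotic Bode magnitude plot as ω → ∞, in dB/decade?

-40 dB/decade

With 0 zeros and 2 poles, the high-frequency asymptotic slope is 20 × (0 − 2) = -40 dB/decade.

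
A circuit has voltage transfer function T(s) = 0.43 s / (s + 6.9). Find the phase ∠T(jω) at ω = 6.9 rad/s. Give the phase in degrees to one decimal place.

∠(j6.9) = 90.00°
∠(j6.9 + 6.9) = arctan(6.9/6.9) = 45.00°
∠T(j6.9) = 90.00° − 45.00° = 45.00°

45.0°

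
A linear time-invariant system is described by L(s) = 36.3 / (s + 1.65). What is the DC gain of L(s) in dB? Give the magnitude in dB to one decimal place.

26.8 dB

L(0) = 36.3 / 1.65 = 22
20 log₁₀(22) = 26.85 dB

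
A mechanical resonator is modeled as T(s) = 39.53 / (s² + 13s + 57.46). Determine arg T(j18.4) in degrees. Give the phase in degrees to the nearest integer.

∠[(j18.4)² + 13(j18.4) + 57.46] = ∠[-281.1 + j239.2] = 139.60°
∠T(j18.4) = −139.60° = -139.60°

-140 deg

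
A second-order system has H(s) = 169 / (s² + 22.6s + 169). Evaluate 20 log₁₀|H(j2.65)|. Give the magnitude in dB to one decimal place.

|(j2.65)² + 22.6(j2.65) + 169| = |161.98 + j59.89| = 172.7
|H(j2.65)| = 169 / 172.7 = 0.9786
20 log₁₀(0.9786) = -0.19 dB

-0.2 dB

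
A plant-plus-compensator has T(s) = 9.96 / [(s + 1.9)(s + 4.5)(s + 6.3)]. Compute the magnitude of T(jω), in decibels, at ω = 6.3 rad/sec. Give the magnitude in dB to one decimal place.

-33.2 dB

|j6.3 + 1.9| = √(6.3² + 1.9²) = 6.58
|j6.3 + 4.5| = √(6.3² + 4.5²) = 7.742
|j6.3 + 6.3| = √(6.3² + 6.3²) = 8.91
|T(j6.3)| = 9.96 / (6.58 × 7.742 × 8.91) = 0.021943
20 log₁₀(0.021943) = -33.17 dB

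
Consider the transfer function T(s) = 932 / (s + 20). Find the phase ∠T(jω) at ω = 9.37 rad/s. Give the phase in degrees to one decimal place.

∠(j9.37 + 20) = arctan(9.37/20) = 25.10°
∠T(j9.37) = −25.10° = -25.10°

-25.1°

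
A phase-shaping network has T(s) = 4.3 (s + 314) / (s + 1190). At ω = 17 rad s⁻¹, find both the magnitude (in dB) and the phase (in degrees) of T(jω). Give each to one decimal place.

|j17 + 314| = √(17² + 314²) = 314.5
|j17 + 1190| = √(17² + 1190²) = 1190
|T(j17)| = 4.3 × 314.5 / 1190 = 1.1362
20 log₁₀(1.1362) = 1.11 dB
∠(j17 + 314) = arctan(17/314) = 3.10°
∠(j17 + 1190) = arctan(17/1190) = 0.82°
∠T(j17) = 3.10° − 0.82° = 2.28°

|T| = 1.1 dB, ∠T = 2.3°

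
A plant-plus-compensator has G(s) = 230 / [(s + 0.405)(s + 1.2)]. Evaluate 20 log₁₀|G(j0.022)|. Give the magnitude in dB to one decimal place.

53.5 dB

|j0.022 + 0.405| = √(0.022² + 0.405²) = 0.4056
|j0.022 + 1.2| = √(0.022² + 1.2²) = 1.2
|G(j0.022)| = 230 / (0.4056 × 1.2) = 472.47
20 log₁₀(472.47) = 53.49 dB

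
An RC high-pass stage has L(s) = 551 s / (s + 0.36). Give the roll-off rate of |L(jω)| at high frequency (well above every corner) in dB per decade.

0 dB/decade

With 1 zero and 1 pole, the high-frequency asymptotic slope is 20 × (1 − 1) = 0 dB/decade.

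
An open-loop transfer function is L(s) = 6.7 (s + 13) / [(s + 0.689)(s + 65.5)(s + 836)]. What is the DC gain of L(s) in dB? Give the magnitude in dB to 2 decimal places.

-52.73 dB

L(0) = 6.7 × 13 / (0.689 × 65.5 × 836) = 0.0023086
20 log₁₀(0.0023086) = -52.733 dB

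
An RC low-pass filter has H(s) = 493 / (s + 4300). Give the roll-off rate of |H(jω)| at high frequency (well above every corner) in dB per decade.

With 0 zeros and 1 pole, the high-frequency asymptotic slope is 20 × (0 − 1) = -20 dB/decade.

-20 dB/decade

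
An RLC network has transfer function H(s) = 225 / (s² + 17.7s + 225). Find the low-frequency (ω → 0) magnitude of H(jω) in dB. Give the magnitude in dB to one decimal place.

H(0) = 225 / 225 = 1
20 log₁₀(1) = 0.00 dB

0.0 dB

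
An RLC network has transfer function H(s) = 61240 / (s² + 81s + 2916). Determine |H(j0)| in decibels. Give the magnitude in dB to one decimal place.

H(0) = 61240 / 2916 = 21.001
20 log₁₀(21.001) = 26.44 dB

26.4 dB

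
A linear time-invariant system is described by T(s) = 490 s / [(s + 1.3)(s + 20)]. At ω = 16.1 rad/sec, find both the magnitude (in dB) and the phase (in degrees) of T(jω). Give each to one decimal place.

|T| = 25.6 dB, ∠T = -34.2°

|j16.1| = 16.1
|j16.1 + 1.3| = √(16.1² + 1.3²) = 16.15
|j16.1 + 20| = √(16.1² + 20²) = 25.68
|T(j16.1)| = 490 × 16.1 / (16.15 × 25.68) = 19.023
20 log₁₀(19.023) = 25.59 dB
∠(j16.1) = 90.00°
∠(j16.1 + 1.3) = arctan(16.1/1.3) = 85.38°
∠(j16.1 + 20) = arctan(16.1/20) = 38.83°
∠T(j16.1) = 90.00° − (85.38° + 38.83°) = -34.22°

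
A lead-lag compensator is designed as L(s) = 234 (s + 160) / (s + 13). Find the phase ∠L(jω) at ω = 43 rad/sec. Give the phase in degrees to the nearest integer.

∠(j43 + 160) = arctan(43/160) = 15.04°
∠(j43 + 13) = arctan(43/13) = 73.18°
∠L(j43) = 15.04° − 73.18° = -58.14°

-58 deg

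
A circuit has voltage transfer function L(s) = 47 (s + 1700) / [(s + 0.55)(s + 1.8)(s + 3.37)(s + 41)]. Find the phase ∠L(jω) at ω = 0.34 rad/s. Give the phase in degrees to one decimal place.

-48.6°

∠(j0.34 + 1700) = arctan(0.34/1700) = 0.01°
∠(j0.34 + 0.55) = arctan(0.34/0.55) = 31.72°
∠(j0.34 + 1.8) = arctan(0.34/1.8) = 10.70°
∠(j0.34 + 3.37) = arctan(0.34/3.37) = 5.76°
∠(j0.34 + 41) = arctan(0.34/41) = 0.48°
∠L(j0.34) = 0.01° − (31.72° + 10.70° + 5.76° + 0.48°) = -48.64°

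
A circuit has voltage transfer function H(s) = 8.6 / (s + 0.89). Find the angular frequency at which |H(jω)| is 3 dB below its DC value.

For a single-pole low-pass, the −3 dB point is at the pole: ω = 0.89 rad s⁻¹.

0.89 rad s⁻¹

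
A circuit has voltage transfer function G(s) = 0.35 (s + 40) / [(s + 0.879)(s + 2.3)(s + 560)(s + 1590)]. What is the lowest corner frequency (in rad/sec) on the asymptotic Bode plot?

Break frequencies occur at each pole and zero magnitude: 0.879 rad/sec, 2.3 rad/sec, 40 rad/sec, 560 rad/sec, 1590 rad/sec.
The lowest is 0.879 rad/sec.

0.879 rad/sec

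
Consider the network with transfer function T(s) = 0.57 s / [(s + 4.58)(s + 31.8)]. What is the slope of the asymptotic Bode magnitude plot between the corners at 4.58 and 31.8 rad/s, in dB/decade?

0 dB/decade

In this band the factors already past their corner are: 1 differentiator zero, pole at 4.58; net slope = 0 dB/decade.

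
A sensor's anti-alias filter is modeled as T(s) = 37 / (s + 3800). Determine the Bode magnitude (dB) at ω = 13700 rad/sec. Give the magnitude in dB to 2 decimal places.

-51.69 dB

|j13700 + 3800| = √(13700² + 3800²) = 1.422e+04
|T(j13700)| = 37 / 1.422e+04 = 0.0026025
20 log₁₀(0.0026025) = -51.692 dB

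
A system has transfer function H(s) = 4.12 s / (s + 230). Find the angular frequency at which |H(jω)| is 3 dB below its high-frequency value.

230 rad/s

For a single-pole high-pass, the −3 dB point is at the pole: ω = 230 rad/s.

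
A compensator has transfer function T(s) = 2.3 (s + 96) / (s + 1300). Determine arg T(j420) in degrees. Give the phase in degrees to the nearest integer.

∠(j420 + 96) = arctan(420/96) = 77.12°
∠(j420 + 1300) = arctan(420/1300) = 17.90°
∠T(j420) = 77.12° − 17.90° = 59.22°

59°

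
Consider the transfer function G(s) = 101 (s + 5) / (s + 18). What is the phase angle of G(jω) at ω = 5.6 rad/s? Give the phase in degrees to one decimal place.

31.0°

∠(j5.6 + 5) = arctan(5.6/5) = 48.24°
∠(j5.6 + 18) = arctan(5.6/18) = 17.28°
∠G(j5.6) = 48.24° − 17.28° = 30.96°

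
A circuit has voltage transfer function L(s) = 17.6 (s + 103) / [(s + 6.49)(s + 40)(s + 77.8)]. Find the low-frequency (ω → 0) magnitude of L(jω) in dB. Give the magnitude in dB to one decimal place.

-20.9 dB

L(0) = 17.6 × 103 / (6.49 × 40 × 77.8) = 0.089756
20 log₁₀(0.089756) = -20.94 dB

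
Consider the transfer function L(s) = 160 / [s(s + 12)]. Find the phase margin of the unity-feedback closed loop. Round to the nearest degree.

Gain crossover: |L(jω)| = 1 at ω ≈ 10.2 rad/s.
∠L(j10.2) = −90° − arctan(10.2/12) ≈ -130.28°
PM = 180° + (-130.28°) = 49.72°

50°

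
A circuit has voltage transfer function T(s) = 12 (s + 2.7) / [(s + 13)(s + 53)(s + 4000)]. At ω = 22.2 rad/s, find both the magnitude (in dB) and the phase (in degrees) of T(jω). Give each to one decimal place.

|T| = -86.9 dB, ∠T = 0.4°

|j22.2 + 2.7| = √(22.2² + 2.7²) = 22.36
|j22.2 + 13| = √(22.2² + 13²) = 25.73
|j22.2 + 53| = √(22.2² + 53²) = 57.46
|j22.2 + 4000| = √(22.2² + 4000²) = 4000
|T(j22.2)| = 12 × 22.36 / (25.73 × 57.46 × 4000) = 4.5384e-05
20 log₁₀(4.5384e-05) = -86.86 dB
∠(j22.2 + 2.7) = arctan(22.2/2.7) = 83.07°
∠(j22.2 + 13) = arctan(22.2/13) = 59.65°
∠(j22.2 + 53) = arctan(22.2/53) = 22.73°
∠(j22.2 + 4000) = arctan(22.2/4000) = 0.32°
∠T(j22.2) = 83.07° − (59.65° + 22.73° + 0.32°) = 0.37°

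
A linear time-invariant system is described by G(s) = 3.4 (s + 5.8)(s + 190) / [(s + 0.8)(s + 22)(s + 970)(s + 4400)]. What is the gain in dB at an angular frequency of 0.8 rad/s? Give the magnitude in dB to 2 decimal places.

-88.98 dB

|j0.8 + 5.8| = √(0.8² + 5.8²) = 5.855
|j0.8 + 190| = √(0.8² + 190²) = 190
|j0.8 + 0.8| = √(0.8² + 0.8²) = 1.131
|j0.8 + 22| = √(0.8² + 22²) = 22.01
|j0.8 + 970| = √(0.8² + 970²) = 970
|j0.8 + 4400| = √(0.8² + 4400²) = 4400
|G(j0.8)| = 3.4 × 5.855 × 190 / (1.131 × 22.01 × 970 × 4400) = 3.5581e-05
20 log₁₀(3.5581e-05) = -88.976 dB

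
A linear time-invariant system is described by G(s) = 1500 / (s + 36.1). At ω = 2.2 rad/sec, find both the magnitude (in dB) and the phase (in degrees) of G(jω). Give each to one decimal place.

|G| = 32.4 dB, ∠G = -3.5°

|j2.2 + 36.1| = √(2.2² + 36.1²) = 36.17
|G(j2.2)| = 1500 / 36.17 = 41.474
20 log₁₀(41.474) = 32.36 dB
∠(j2.2 + 36.1) = arctan(2.2/36.1) = 3.49°
∠G(j2.2) = −3.49° = -3.49°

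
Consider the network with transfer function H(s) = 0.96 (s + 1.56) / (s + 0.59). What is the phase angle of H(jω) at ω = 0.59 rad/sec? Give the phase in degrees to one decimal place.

∠(j0.59 + 1.56) = arctan(0.59/1.56) = 20.72°
∠(j0.59 + 0.59) = arctan(0.59/0.59) = 45.00°
∠H(j0.59) = 20.72° − 45.00° = -24.28°

-24.3°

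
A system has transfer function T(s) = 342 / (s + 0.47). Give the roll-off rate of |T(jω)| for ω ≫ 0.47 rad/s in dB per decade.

With 0 zeros and 1 pole, the high-frequency asymptotic slope is 20 × (0 − 1) = -20 dB/decade.

-20 dB/decade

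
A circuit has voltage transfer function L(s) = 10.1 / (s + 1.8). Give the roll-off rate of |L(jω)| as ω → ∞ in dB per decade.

-20 dB/decade

With 0 zeros and 1 pole, the high-frequency asymptotic slope is 20 × (0 − 1) = -20 dB/decade.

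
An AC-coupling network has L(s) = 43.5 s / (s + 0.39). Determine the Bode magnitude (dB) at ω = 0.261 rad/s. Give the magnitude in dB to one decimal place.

27.7 dB

|j0.261| = 0.261
|j0.261 + 0.39| = √(0.261² + 0.39²) = 0.4693
|L(j0.261)| = 43.5 × 0.261 / 0.4693 = 24.194
20 log₁₀(24.194) = 27.67 dB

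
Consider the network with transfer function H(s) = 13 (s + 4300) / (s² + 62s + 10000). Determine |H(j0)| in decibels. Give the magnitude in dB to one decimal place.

14.9 dB

H(0) = 13 × 4300 / 10000 = 5.59
20 log₁₀(5.59) = 14.95 dB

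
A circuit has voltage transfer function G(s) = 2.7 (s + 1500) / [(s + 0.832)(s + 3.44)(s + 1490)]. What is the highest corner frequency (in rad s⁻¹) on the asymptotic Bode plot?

1500 rad s⁻¹

Break frequencies occur at each pole and zero magnitude: 0.832 rad s⁻¹, 3.44 rad s⁻¹, 1490 rad s⁻¹, 1500 rad s⁻¹.
The highest is 1500 rad s⁻¹.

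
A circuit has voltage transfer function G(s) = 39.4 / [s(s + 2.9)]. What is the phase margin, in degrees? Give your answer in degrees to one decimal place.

Gain crossover: |G(jω)| = 1 at ω ≈ 5.95 rad/s.
∠G(j5.95) = −90° − arctan(5.95/2.9) ≈ -154.02°
PM = 180° + (-154.02°) = 25.98°

26.0°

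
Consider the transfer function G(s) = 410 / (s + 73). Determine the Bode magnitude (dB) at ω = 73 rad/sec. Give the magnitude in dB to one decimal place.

|j73 + 73| = √(73² + 73²) = 103.2
|G(j73)| = 410 / 103.2 = 3.9714
20 log₁₀(3.9714) = 11.98 dB

12.0 dB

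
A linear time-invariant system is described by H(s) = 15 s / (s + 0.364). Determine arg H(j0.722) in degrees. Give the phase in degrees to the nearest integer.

27 deg

∠(j0.722) = 90.00°
∠(j0.722 + 0.364) = arctan(0.722/0.364) = 63.24°
∠H(j0.722) = 90.00° − 63.24° = 26.76°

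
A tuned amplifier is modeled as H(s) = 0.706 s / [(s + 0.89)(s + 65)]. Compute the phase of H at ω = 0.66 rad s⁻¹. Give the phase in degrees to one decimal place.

∠(j0.66) = 90.00°
∠(j0.66 + 0.89) = arctan(0.66/0.89) = 36.56°
∠(j0.66 + 65) = arctan(0.66/65) = 0.58°
∠H(j0.66) = 90.00° − (36.56° + 0.58°) = 52.86°

52.9°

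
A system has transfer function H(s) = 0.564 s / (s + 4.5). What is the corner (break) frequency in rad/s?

4.5 rad/s

The single real pole at s = −4.5 gives a corner at ω = 4.5 rad/s.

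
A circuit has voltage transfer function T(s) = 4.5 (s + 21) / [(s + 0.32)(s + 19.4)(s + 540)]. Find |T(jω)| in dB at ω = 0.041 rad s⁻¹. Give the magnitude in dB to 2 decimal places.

|j0.041 + 21| = √(0.041² + 21²) = 21
|j0.041 + 0.32| = √(0.041² + 0.32²) = 0.3226
|j0.041 + 19.4| = √(0.041² + 19.4²) = 19.4
|j0.041 + 540| = √(0.041² + 540²) = 540
|T(j0.041)| = 4.5 × 21 / (0.3226 × 19.4 × 540) = 0.027961
20 log₁₀(0.027961) = -31.069 dB

-31.07 dB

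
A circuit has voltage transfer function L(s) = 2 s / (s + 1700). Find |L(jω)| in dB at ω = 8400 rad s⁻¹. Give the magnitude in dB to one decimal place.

|j8400| = 8400
|j8400 + 1700| = √(8400² + 1700²) = 8570
|L(j8400)| = 2 × 8400 / 8570 = 1.9603
20 log₁₀(1.9603) = 5.85 dB

5.8 dB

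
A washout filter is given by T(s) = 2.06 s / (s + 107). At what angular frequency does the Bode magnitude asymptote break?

107 rad/s

The single real pole at s = −107 gives a corner at ω = 107 rad/s.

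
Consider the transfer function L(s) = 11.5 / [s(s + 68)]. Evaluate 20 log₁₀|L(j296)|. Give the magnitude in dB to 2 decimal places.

|j296 + 68| = √(296² + 68²) = 303.7
|j296| = 296
|L(j296)| = 11.5 / (303.7 × 296) = 0.00012792
20 log₁₀(0.00012792) = -77.861 dB

-77.86 dB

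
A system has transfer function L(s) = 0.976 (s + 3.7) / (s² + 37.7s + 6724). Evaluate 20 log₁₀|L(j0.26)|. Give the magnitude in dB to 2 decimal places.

|j0.26 + 3.7| = √(0.26² + 3.7²) = 3.709
|(j0.26)² + 37.7(j0.26) + 6724| = |6723.9 + j9.802| = 6724
|L(j0.26)| = 0.976 × 3.709 / 6724 = 0.00053839
20 log₁₀(0.00053839) = -65.378 dB

-65.38 dB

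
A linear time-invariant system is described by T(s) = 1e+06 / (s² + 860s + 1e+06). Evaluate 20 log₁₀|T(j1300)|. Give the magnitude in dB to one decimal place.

|(j1300)² + 860(j1300) + 1e+06| = |-6.9e+05 + j1.118e+06| = 1.314e+06
|T(j1300)| = 1e+06 / 1.314e+06 = 0.76116
20 log₁₀(0.76116) = -2.37 dB

-2.4 dB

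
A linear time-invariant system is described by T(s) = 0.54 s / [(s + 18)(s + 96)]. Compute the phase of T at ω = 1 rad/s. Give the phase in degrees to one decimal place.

∠(j1) = 90.00°
∠(j1 + 18) = arctan(1/18) = 3.18°
∠(j1 + 96) = arctan(1/96) = 0.60°
∠T(j1) = 90.00° − (3.18° + 0.60°) = 86.22°

86.2 deg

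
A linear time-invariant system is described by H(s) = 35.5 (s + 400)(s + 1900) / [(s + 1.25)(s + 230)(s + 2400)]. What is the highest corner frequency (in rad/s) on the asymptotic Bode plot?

2400 rad/s

Break frequencies occur at each pole and zero magnitude: 1.25 rad/s, 230 rad/s, 400 rad/s, 1900 rad/s, 2400 rad/s.
The highest is 2400 rad/s.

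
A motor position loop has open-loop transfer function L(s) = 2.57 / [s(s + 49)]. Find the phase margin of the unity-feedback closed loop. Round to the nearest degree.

Gain crossover: |L(jω)| = 1 at ω ≈ 0.0524 rad/sec.
∠L(j0.0524) = −90° − arctan(0.0524/49) ≈ -90.06°
PM = 180° + (-90.06°) = 89.94°

90°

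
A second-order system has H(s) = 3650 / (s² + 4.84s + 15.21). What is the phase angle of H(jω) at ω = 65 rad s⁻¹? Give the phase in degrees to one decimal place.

∠[(j65)² + 4.84(j65) + 15.21] = ∠[-4209.8 + j314.6] = 175.73°
∠H(j65) = −175.73° = -175.73°

-175.7 deg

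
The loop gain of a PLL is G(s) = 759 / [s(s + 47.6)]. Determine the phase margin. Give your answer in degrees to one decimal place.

72.3°

Gain crossover: |G(jω)| = 1 at ω ≈ 15.2 rad s⁻¹.
∠G(j15.2) = −90° − arctan(15.2/47.6) ≈ -107.70°
PM = 180° + (-107.70°) = 72.30°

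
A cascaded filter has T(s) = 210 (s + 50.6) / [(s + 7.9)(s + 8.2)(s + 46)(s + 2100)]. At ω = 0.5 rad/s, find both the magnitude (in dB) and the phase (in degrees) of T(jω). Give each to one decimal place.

|j0.5 + 50.6| = √(0.5² + 50.6²) = 50.6
|j0.5 + 7.9| = √(0.5² + 7.9²) = 7.916
|j0.5 + 8.2| = √(0.5² + 8.2²) = 8.215
|j0.5 + 46| = √(0.5² + 46²) = 46
|j0.5 + 2100| = √(0.5² + 2100²) = 2100
|T(j0.5)| = 210 × 50.6 / (7.916 × 8.215 × 46 × 2100) = 0.0016915
20 log₁₀(0.0016915) = -55.43 dB
∠(j0.5 + 50.6) = arctan(0.5/50.6) = 0.57°
∠(j0.5 + 7.9) = arctan(0.5/7.9) = 3.62°
∠(j0.5 + 8.2) = arctan(0.5/8.2) = 3.49°
∠(j0.5 + 46) = arctan(0.5/46) = 0.62°
∠(j0.5 + 2100) = arctan(0.5/2100) = 0.01°
∠T(j0.5) = 0.57° − (3.62° + 3.49° + 0.62° + 0.01°) = -7.18°

|T| = -55.4 dB, ∠T = -7.2°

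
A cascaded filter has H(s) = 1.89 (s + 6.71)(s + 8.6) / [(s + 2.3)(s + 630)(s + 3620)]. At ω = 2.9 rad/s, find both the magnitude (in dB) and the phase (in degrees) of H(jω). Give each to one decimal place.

|j2.9 + 6.71| = √(2.9² + 6.71²) = 7.31
|j2.9 + 8.6| = √(2.9² + 8.6²) = 9.076
|j2.9 + 2.3| = √(2.9² + 2.3²) = 3.701
|j2.9 + 630| = √(2.9² + 630²) = 630
|j2.9 + 3620| = √(2.9² + 3620²) = 3620
|H(j2.9)| = 1.89 × 7.31 × 9.076 / (3.701 × 630 × 3620) = 1.4854e-05
20 log₁₀(1.4854e-05) = -96.56 dB
∠(j2.9 + 6.71) = arctan(2.9/6.71) = 23.37°
∠(j2.9 + 8.6) = arctan(2.9/8.6) = 18.63°
∠(j2.9 + 2.3) = arctan(2.9/2.3) = 51.58°
∠(j2.9 + 630) = arctan(2.9/630) = 0.26°
∠(j2.9 + 3620) = arctan(2.9/3620) = 0.05°
∠H(j2.9) = 23.37° + 18.63° − (51.58° + 0.26° + 0.05°) = -9.88°

|H| = -96.6 dB, ∠H = -9.9°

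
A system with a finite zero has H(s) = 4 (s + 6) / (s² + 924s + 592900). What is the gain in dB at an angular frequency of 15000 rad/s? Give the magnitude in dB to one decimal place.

|j15000 + 6| = √(15000² + 6²) = 1.5e+04
|(j15000)² + 924(j15000) + 592900| = |-2.2441e+08 + j1.386e+07| = 2.248e+08
|H(j15000)| = 4 × 1.5e+04 / 2.248e+08 = 0.00026686
20 log₁₀(0.00026686) = -71.47 dB

-71.5 dB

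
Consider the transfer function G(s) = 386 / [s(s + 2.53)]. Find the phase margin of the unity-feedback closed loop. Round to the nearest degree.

Gain crossover: |G(jω)| = 1 at ω ≈ 19.6 rad/s.
∠G(j19.6) = −90° − arctan(19.6/2.53) ≈ -172.63°
PM = 180° + (-172.63°) = 7.37°

7°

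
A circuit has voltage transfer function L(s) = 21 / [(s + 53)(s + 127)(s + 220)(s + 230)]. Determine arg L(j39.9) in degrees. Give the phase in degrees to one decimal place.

-74.5 deg

∠(j39.9 + 53) = arctan(39.9/53) = 36.97°
∠(j39.9 + 127) = arctan(39.9/127) = 17.44°
∠(j39.9 + 220) = arctan(39.9/220) = 10.28°
∠(j39.9 + 230) = arctan(39.9/230) = 9.84°
∠L(j39.9) = − (36.97° + 17.44° + 10.28° + 9.84°) = -74.54°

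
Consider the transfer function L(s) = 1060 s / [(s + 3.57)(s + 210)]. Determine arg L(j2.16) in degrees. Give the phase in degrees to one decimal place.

∠(j2.16) = 90.00°
∠(j2.16 + 3.57) = arctan(2.16/3.57) = 31.18°
∠(j2.16 + 210) = arctan(2.16/210) = 0.59°
∠L(j2.16) = 90.00° − (31.18° + 0.59°) = 58.23°

58.2°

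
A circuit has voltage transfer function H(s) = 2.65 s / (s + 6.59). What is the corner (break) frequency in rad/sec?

The single real pole at s = −6.59 gives a corner at ω = 6.59 rad/sec.

6.59 rad/sec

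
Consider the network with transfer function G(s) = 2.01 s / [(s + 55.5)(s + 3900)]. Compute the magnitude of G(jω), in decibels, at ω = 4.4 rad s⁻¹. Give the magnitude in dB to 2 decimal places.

|j4.4| = 4.4
|j4.4 + 55.5| = √(4.4² + 55.5²) = 55.67
|j4.4 + 3900| = √(4.4² + 3900²) = 3900
|G(j4.4)| = 2.01 × 4.4 / (55.67 × 3900) = 4.0731e-05
20 log₁₀(4.0731e-05) = -87.801 dB

-87.80 dB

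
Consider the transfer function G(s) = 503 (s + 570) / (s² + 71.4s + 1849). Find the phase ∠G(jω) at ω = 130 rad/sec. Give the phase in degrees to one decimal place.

-135.5 deg

∠(j130 + 570) = arctan(130/570) = 12.85°
∠[(j130)² + 71.4(j130) + 1849] = ∠[-15051 + j9282] = 148.34°
∠G(j130) = 12.85° − 148.34° = -135.49°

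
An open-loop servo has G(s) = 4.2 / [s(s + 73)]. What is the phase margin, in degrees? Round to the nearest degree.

90°

Gain crossover: |G(jω)| = 1 at ω ≈ 0.0575 rad s⁻¹.
∠G(j0.0575) = −90° − arctan(0.0575/73) ≈ -90.05°
PM = 180° + (-90.05°) = 89.95°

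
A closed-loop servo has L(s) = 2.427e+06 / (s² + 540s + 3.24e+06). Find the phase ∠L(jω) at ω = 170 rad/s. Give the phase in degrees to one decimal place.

∠[(j170)² + 540(j170) + 3.24e+06] = ∠[3.2111e+06 + j91800] = 1.64°
∠L(j170) = −1.64° = -1.64°

-1.6°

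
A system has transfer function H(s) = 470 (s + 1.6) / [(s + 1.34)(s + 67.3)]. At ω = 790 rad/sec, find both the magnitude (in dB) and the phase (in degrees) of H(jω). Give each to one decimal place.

|j790 + 1.6| = √(790² + 1.6²) = 790
|j790 + 1.34| = √(790² + 1.34²) = 790
|j790 + 67.3| = √(790² + 67.3²) = 792.9
|H(j790)| = 470 × 790 / (790 × 792.9) = 0.59279
20 log₁₀(0.59279) = -4.54 dB
∠(j790 + 1.6) = arctan(790/1.6) = 89.88°
∠(j790 + 1.34) = arctan(790/1.34) = 89.90°
∠(j790 + 67.3) = arctan(790/67.3) = 85.13°
∠H(j790) = 89.88° − (89.90° + 85.13°) = -85.15°

|H| = -4.5 dB, ∠H = -85.1°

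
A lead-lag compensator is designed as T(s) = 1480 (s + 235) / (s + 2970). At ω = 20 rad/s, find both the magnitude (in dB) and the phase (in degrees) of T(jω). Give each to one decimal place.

|T| = 41.4 dB, ∠T = 4.5°

|j20 + 235| = √(20² + 235²) = 235.8
|j20 + 2970| = √(20² + 2970²) = 2970
|T(j20)| = 1480 × 235.8 / 2970 = 117.53
20 log₁₀(117.53) = 41.40 dB
∠(j20 + 235) = arctan(20/235) = 4.86°
∠(j20 + 2970) = arctan(20/2970) = 0.39°
∠T(j20) = 4.86° − 0.39° = 4.48°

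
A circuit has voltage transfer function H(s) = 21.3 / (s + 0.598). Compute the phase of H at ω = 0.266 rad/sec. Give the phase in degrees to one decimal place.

-24.0°

∠(j0.266 + 0.598) = arctan(0.266/0.598) = 23.98°
∠H(j0.266) = −23.98° = -23.98°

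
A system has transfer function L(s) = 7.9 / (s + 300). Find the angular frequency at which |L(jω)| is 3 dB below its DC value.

For a single-pole low-pass, the −3 dB point is at the pole: ω = 300 rad/s.

300 rad/s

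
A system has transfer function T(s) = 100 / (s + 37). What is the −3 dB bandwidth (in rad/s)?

For a single-pole low-pass, the −3 dB point is at the pole: ω = 37 rad/s.

37 rad/s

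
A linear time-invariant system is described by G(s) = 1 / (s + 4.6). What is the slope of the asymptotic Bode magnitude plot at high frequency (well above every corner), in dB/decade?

-20 dB/decade

With 0 zeros and 1 pole, the high-frequency asymptotic slope is 20 × (0 − 1) = -20 dB/decade.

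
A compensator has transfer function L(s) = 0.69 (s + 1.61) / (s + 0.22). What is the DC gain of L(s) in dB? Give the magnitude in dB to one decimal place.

14.1 dB

L(0) = 0.69 × 1.61 / 0.22 = 5.0495
20 log₁₀(5.0495) = 14.07 dB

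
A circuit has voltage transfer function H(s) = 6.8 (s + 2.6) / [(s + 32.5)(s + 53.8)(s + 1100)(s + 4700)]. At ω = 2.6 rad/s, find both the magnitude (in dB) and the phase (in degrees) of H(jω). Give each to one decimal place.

|H| = -171.2 dB, ∠H = 37.5°

|j2.6 + 2.6| = √(2.6² + 2.6²) = 3.677
|j2.6 + 32.5| = √(2.6² + 32.5²) = 32.6
|j2.6 + 53.8| = √(2.6² + 53.8²) = 53.86
|j2.6 + 1100| = √(2.6² + 1100²) = 1100
|j2.6 + 4700| = √(2.6² + 4700²) = 4700
|H(j2.6)| = 6.8 × 3.677 / (32.6 × 53.86 × 1100 × 4700) = 2.7539e-09
20 log₁₀(2.7539e-09) = -171.20 dB
∠(j2.6 + 2.6) = arctan(2.6/2.6) = 45.00°
∠(j2.6 + 32.5) = arctan(2.6/32.5) = 4.57°
∠(j2.6 + 53.8) = arctan(2.6/53.8) = 2.77°
∠(j2.6 + 1100) = arctan(2.6/1100) = 0.14°
∠(j2.6 + 4700) = arctan(2.6/4700) = 0.03°
∠H(j2.6) = 45.00° − (4.57° + 2.77° + 0.14° + 0.03°) = 37.49°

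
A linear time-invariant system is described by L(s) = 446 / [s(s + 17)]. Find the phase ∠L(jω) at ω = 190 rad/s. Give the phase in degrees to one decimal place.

-174.9°

∠(j190 + 17) = arctan(190/17) = 84.89°
∠(j190) = 90.00°
∠L(j190) = − (84.89° + 90.00°) = -174.89°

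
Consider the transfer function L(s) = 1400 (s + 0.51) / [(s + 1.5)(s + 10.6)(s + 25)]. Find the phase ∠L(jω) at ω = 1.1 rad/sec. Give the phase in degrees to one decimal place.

20.4°

∠(j1.1 + 0.51) = arctan(1.1/0.51) = 65.13°
∠(j1.1 + 1.5) = arctan(1.1/1.5) = 36.25°
∠(j1.1 + 10.6) = arctan(1.1/10.6) = 5.92°
∠(j1.1 + 25) = arctan(1.1/25) = 2.52°
∠L(j1.1) = 65.13° − (36.25° + 5.92° + 2.52°) = 20.43°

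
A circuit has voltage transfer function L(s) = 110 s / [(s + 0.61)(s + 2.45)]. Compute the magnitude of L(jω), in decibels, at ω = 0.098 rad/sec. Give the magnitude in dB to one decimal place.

|j0.098| = 0.098
|j0.098 + 0.61| = √(0.098² + 0.61²) = 0.6178
|j0.098 + 2.45| = √(0.098² + 2.45²) = 2.452
|L(j0.098)| = 110 × 0.098 / (0.6178 × 2.452) = 7.1161
20 log₁₀(7.1161) = 17.04 dB

17.0 dB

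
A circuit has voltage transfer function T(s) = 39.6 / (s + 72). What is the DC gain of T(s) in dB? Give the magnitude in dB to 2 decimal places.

-5.19 dB

T(0) = 39.6 / 72 = 0.55
20 log₁₀(0.55) = -5.193 dB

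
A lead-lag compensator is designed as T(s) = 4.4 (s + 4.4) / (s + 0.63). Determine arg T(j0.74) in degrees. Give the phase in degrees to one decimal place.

-40.0°

∠(j0.74 + 4.4) = arctan(0.74/4.4) = 9.55°
∠(j0.74 + 0.63) = arctan(0.74/0.63) = 49.59°
∠T(j0.74) = 9.55° − 49.59° = -40.04°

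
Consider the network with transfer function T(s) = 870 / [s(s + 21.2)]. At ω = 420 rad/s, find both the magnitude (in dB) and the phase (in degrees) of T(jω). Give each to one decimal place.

|j420 + 21.2| = √(420² + 21.2²) = 420.5
|j420| = 420
|T(j420)| = 870 / (420.5 × 420) = 0.0049257
20 log₁₀(0.0049257) = -46.15 dB
∠(j420 + 21.2) = arctan(420/21.2) = 87.11°
∠(j420) = 90.00°
∠T(j420) = − (87.11° + 90.00°) = -177.11°

|T| = -46.2 dB, ∠T = -177.1°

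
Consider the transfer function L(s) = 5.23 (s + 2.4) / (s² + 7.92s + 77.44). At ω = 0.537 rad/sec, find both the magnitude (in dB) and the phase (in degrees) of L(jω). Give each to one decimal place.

|L| = -15.6 dB, ∠L = 9.5°

|j0.537 + 2.4| = √(0.537² + 2.4²) = 2.459
|(j0.537)² + 7.92(j0.537) + 77.44| = |77.152 + j4.253| = 77.27
|L(j0.537)| = 5.23 × 2.459 / 77.27 = 0.16646
20 log₁₀(0.16646) = -15.57 dB
∠(j0.537 + 2.4) = arctan(0.537/2.4) = 12.61°
∠[(j0.537)² + 7.92(j0.537) + 77.44] = ∠[77.152 + j4.253] = 3.16°
∠L(j0.537) = 12.61° − 3.16° = 9.46°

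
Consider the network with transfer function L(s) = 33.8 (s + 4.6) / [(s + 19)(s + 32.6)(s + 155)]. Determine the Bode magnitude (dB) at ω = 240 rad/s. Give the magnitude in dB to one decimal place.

-66.2 dB

|j240 + 4.6| = √(240² + 4.6²) = 240
|j240 + 19| = √(240² + 19²) = 240.8
|j240 + 32.6| = √(240² + 32.6²) = 242.2
|j240 + 155| = √(240² + 155²) = 285.7
|L(j240)| = 33.8 × 240 / (240.8 × 242.2 × 285.7) = 0.00048702
20 log₁₀(0.00048702) = -66.25 dB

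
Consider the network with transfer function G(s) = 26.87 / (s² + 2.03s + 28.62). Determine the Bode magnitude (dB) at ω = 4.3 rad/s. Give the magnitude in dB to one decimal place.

|(j4.3)² + 2.03(j4.3) + 28.62| = |10.13 + j8.729| = 13.37
|G(j4.3)| = 26.87 / 13.37 = 2.0094
20 log₁₀(2.0094) = 6.06 dB

6.1 dB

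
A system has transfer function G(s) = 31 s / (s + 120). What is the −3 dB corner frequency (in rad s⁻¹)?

For a single-pole high-pass, the −3 dB point is at the pole: ω = 120 rad s⁻¹.

120 rad s⁻¹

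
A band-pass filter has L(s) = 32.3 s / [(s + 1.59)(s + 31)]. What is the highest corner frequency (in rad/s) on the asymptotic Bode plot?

31 rad/s

Break frequencies occur at each pole and zero magnitude: 1.59 rad/s, 31 rad/s.
The highest is 31 rad/s.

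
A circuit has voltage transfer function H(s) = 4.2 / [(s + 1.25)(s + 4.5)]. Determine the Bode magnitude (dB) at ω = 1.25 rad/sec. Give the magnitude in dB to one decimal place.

|j1.25 + 1.25| = √(1.25² + 1.25²) = 1.768
|j1.25 + 4.5| = √(1.25² + 4.5²) = 4.67
|H(j1.25)| = 4.2 / (1.768 × 4.67) = 0.50871
20 log₁₀(0.50871) = -5.87 dB

-5.9 dB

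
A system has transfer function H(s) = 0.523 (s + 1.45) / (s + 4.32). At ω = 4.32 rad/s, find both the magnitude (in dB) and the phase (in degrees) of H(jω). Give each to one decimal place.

|H| = -8.2 dB, ∠H = 26.4°

|j4.32 + 1.45| = √(4.32² + 1.45²) = 4.557
|j4.32 + 4.32| = √(4.32² + 4.32²) = 6.109
|H(j4.32)| = 0.523 × 4.557 / 6.109 = 0.39009
20 log₁₀(0.39009) = -8.18 dB
∠(j4.32 + 1.45) = arctan(4.32/1.45) = 71.45°
∠(j4.32 + 4.32) = arctan(4.32/4.32) = 45.00°
∠H(j4.32) = 71.45° − 45.00° = 26.45°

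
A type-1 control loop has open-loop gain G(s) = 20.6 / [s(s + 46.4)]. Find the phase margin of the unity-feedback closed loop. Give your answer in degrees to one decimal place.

89.5 deg

Gain crossover: |G(jω)| = 1 at ω ≈ 0.444 rad/s.
∠G(j0.444) = −90° − arctan(0.444/46.4) ≈ -90.55°
PM = 180° + (-90.55°) = 89.45°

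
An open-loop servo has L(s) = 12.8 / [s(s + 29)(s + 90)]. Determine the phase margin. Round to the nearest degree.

90°

Gain crossover: |L(jω)| = 1 at ω ≈ 0.0049 rad s⁻¹.
∠L(j0.0049) = −90° − arctan(0.0049/29) − arctan(0.0049/90) ≈ -90.01°
PM = 180° + (-90.01°) = 89.99°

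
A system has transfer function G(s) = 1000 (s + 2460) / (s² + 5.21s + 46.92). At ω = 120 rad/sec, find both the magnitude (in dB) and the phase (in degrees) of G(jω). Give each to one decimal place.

|G| = 44.7 dB, ∠G = -174.7°

|j120 + 2460| = √(120² + 2460²) = 2463
|(j120)² + 5.21(j120) + 46.92| = |-14353 + j625.2| = 1.437e+04
|G(j120)| = 1000 × 2463 / 1.437e+04 = 171.43
20 log₁₀(171.43) = 44.68 dB
∠(j120 + 2460) = arctan(120/2460) = 2.79°
∠[(j120)² + 5.21(j120) + 46.92] = ∠[-14353 + j625.2] = 177.51°
∠G(j120) = 2.79° − 177.51° = -174.71°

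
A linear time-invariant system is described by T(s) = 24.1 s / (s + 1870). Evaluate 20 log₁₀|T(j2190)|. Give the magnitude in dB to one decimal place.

25.3 dB

|j2190| = 2190
|j2190 + 1870| = √(2190² + 1870²) = 2880
|T(j2190)| = 24.1 × 2190 / 2880 = 18.328
20 log₁₀(18.328) = 25.26 dB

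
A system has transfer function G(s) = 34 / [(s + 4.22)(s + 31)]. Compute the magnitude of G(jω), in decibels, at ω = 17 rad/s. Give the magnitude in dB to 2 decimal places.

-25.21 dB

|j17 + 4.22| = √(17² + 4.22²) = 17.52
|j17 + 31| = √(17² + 31²) = 35.36
|G(j17)| = 34 / (17.52 × 35.36) = 0.054902
20 log₁₀(0.054902) = -25.208 dB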